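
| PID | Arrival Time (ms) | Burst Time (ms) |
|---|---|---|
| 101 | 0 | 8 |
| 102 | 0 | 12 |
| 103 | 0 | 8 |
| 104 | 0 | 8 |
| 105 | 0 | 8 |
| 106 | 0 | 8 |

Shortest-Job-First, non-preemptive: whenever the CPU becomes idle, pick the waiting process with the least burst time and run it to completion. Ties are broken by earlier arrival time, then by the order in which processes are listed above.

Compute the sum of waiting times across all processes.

Timeline: | 101 0-8 | 103 8-16 | 104 16-24 | 105 24-32 | 106 32-40 | 102 40-52 |
Completion: 101=8  102=52  103=16  104=24  105=32  106=40
Turnaround (C−A): 101=8  102=52  103=16  104=24  105=32  106=40
Waiting = turnaround − burst: 101=0, 102=40, 103=8, 104=16, 105=24, 106=32
Total waiting = 0 + 40 + 8 + 16 + 24 + 32 = 120

120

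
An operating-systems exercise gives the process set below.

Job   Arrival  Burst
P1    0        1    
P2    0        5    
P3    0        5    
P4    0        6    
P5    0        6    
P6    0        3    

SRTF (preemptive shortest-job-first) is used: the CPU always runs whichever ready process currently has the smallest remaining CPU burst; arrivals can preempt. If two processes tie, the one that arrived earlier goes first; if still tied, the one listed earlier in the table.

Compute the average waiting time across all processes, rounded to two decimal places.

8.00

Gantt: | P1 0-1 | P6 1-4 | P2 4-9 | P3 9-14 | P4 14-20 | P5 20-26 |
Completion: P1=1  P2=9  P3=14  P4=20  P5=26  P6=4
Turnaround (C−A): P1=1  P2=9  P3=14  P4=20  P5=26  P6=4
Waiting times: P1=0, P2=4, P3=9, P4=14, P5=20, P6=1
Average waiting = (0+4+9+14+20+1) / 6 = 48/6 = 8.00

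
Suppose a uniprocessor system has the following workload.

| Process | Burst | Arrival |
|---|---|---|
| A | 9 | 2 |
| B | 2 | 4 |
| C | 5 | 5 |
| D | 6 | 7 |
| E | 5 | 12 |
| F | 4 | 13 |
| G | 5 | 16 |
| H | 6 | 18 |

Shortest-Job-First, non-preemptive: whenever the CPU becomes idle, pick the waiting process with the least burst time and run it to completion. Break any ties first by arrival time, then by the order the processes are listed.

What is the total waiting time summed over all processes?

85

Schedule: | idle 0-2 | A 2-11 | B 11-13 | F 13-17 | C 17-22 | E 22-27 | G 27-32 | D 32-38 | H 38-44 |
Completion: A=11  B=13  C=22  D=38  E=27  F=17  G=32  H=44
Waiting = turnaround − burst: A=0, B=7, C=12, D=25, E=10, F=0, G=11, H=20
Total waiting = 0 + 7 + 12 + 25 + 10 + 0 + 11 + 20 = 85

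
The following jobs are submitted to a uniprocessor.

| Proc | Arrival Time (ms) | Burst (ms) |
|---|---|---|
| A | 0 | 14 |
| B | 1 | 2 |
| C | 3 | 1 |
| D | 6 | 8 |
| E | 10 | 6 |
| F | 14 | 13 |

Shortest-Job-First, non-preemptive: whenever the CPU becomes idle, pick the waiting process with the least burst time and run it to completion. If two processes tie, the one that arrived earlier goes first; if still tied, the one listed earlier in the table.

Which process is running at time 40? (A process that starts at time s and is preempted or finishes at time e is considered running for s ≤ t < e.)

Gantt: | A 0-14 | C 14-15 | B 15-17 | E 17-23 | D 23-31 | F 31-44 |
Completion: A=14  B=17  C=15  D=31  E=23  F=44

F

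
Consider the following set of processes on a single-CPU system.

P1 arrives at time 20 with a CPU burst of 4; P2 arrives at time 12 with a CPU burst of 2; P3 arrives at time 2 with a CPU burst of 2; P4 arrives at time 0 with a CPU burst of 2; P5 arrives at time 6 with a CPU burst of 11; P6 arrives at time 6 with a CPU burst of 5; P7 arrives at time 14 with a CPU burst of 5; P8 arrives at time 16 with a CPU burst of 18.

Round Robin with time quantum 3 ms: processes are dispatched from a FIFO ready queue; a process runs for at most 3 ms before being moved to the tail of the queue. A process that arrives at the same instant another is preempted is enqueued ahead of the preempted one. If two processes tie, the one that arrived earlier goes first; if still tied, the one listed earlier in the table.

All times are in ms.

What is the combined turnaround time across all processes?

124

Gantt: | P4 0-2 | P3 2-4 | idle 4-6 | P5 6-9 | P6 9-12 | P5 12-15 | P2 15-17 | P6 17-19 | P7 19-22 | P5 22-25 | P8 25-28 | P1 28-31 | P7 31-33 | P5 33-35 | P8 35-38 | P1 38-39 | P8 39-51 |
Completion: P1=39  P2=17  P3=4  P4=2  P5=35  P6=19  P7=33  P8=51
Turnaround = completion − arrival: P1=19, P2=5, P3=2, P4=2, P5=29, P6=13, P7=19, P8=35
Total turnaround = 19 + 5 + 2 + 2 + 29 + 13 + 19 + 35 = 124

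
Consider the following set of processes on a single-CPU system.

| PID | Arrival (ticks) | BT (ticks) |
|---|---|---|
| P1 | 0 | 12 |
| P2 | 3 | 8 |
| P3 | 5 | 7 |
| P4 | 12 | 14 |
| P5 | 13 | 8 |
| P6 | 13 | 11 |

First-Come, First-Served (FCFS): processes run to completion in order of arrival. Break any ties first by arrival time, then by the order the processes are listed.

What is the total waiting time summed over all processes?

Schedule: | P1 0-12 | P2 12-20 | P3 20-27 | P4 27-41 | P5 41-49 | P6 49-60 |
Completion: P1=12  P2=20  P3=27  P4=41  P5=49  P6=60
Waiting = turnaround − burst: P1=0, P2=9, P3=15, P4=15, P5=28, P6=36
Total waiting = 0 + 9 + 15 + 15 + 28 + 36 = 103

103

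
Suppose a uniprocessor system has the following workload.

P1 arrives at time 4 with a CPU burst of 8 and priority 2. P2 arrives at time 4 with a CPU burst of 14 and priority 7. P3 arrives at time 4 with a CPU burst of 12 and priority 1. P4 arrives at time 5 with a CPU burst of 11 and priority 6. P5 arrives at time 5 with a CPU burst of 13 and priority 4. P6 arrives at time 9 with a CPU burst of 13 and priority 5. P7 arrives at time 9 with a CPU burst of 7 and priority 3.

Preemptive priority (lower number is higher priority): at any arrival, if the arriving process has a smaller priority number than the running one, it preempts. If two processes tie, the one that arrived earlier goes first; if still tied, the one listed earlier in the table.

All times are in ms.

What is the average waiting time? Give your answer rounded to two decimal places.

Schedule: | idle 0-4 | P3 4-16 | P1 16-24 | P7 24-31 | P5 31-44 | P6 44-57 | P4 57-68 | P2 68-82 |
Completion: P1=24  P2=82  P3=16  P4=68  P5=44  P6=57  P7=31
Waiting times: P1=12, P2=64, P3=0, P4=52, P5=26, P6=35, P7=15
Average waiting = (12+64+0+52+26+35+15) / 7 = 204/7 = 29.14

29.14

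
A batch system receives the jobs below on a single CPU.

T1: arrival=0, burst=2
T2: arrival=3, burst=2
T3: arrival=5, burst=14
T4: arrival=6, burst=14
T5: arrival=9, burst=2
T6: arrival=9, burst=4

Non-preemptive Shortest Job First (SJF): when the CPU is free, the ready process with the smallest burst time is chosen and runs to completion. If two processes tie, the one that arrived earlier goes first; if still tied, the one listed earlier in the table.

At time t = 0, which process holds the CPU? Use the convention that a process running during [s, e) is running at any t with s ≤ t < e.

Timeline: | T1 0-2 | idle 2-3 | T2 3-5 | T3 5-19 | T5 19-21 | T6 21-25 | T4 25-39 |
Completion: T1=2  T2=5  T3=19  T4=39  T5=21  T6=25
Turnaround (C−A): T1=2  T2=2  T3=14  T4=33  T5=12  T6=16

T1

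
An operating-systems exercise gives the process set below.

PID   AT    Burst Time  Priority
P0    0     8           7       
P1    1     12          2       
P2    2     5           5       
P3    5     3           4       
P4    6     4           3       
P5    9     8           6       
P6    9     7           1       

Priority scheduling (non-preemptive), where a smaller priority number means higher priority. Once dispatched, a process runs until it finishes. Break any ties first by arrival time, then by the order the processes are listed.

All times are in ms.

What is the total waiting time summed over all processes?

Gantt: | P0 0-8 | P1 8-20 | P6 20-27 | P4 27-31 | P3 31-34 | P2 34-39 | P5 39-47 |
Completion: P0=8  P1=20  P2=39  P3=34  P4=31  P5=47  P6=27
Waiting = turnaround − burst: P0=0, P1=7, P2=32, P3=26, P4=21, P5=30, P6=11
Total waiting = 0 + 7 + 32 + 26 + 21 + 30 + 11 = 127

127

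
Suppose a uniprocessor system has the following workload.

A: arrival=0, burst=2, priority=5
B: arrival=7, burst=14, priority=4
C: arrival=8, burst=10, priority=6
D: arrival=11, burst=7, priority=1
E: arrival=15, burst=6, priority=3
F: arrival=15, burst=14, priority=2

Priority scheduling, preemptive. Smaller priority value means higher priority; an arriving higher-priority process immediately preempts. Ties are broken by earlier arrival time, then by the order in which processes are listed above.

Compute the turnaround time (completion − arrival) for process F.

Timeline: | A 0-2 | idle 2-7 | B 7-11 | D 11-18 | F 18-32 | E 32-38 | B 38-48 | C 48-58 |
Completion: A=2  B=48  C=58  D=18  E=38  F=32
Turnaround (C−A): A=2  B=41  C=50  D=7  E=23  F=17
Turnaround(F) = completion − arrival = 32 − 15 = 17

17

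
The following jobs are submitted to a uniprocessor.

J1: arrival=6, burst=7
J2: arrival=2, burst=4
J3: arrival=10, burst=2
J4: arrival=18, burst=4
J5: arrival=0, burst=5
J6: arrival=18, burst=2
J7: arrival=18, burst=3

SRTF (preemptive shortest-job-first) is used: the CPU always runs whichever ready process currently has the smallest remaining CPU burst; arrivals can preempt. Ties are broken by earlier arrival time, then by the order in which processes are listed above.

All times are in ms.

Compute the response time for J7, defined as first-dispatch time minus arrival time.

Gantt: | J5 0-5 | J2 5-9 | J1 9-10 | J3 10-12 | J1 12-18 | J6 18-20 | J7 20-23 | J4 23-27 |
Completion: J1=18  J2=9  J3=12  J4=27  J5=5  J6=20  J7=23
Turnaround (C−A): J1=12  J2=7  J3=2  J4=9  J5=5  J6=2  J7=5
Response(J7) = first start − arrival = 20 − 18 = 2

2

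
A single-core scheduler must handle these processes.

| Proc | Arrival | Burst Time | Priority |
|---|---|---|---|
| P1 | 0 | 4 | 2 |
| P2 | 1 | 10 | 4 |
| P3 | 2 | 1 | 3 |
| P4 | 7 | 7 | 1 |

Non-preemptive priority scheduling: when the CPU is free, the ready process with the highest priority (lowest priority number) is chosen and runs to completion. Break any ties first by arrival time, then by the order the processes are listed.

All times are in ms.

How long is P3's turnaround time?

Gantt: | P1 0-4 | P3 4-5 | P2 5-15 | P4 15-22 |
Completion: P1=4  P2=15  P3=5  P4=22
Turnaround (C−A): P1=4  P2=14  P3=3  P4=15
Turnaround(P3) = completion − arrival = 5 − 2 = 3

3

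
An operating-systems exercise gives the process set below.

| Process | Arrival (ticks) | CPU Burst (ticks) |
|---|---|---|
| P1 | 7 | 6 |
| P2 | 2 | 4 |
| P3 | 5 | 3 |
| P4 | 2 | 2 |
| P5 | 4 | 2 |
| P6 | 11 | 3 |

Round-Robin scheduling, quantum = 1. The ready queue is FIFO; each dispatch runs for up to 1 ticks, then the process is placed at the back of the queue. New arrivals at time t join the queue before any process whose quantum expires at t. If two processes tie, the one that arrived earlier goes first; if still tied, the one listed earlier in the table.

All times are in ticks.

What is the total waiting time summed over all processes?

36

Gantt: | idle 0-2 | P2 2-3 | P4 3-4 | P2 4-5 | P5 5-6 | P4 6-7 | P3 7-8 | P2 8-9 | P5 9-10 | P1 10-11 | P3 11-12 | P2 12-13 | P6 13-14 | P1 14-15 | P3 15-16 | P6 16-17 | P1 17-18 | P6 18-19 | P1 19-22 |
Completion: P1=22  P2=13  P3=16  P4=7  P5=10  P6=19
Waiting = turnaround − burst: P1=9, P2=7, P3=8, P4=3, P5=4, P6=5
Total waiting = 9 + 7 + 8 + 3 + 4 + 5 = 36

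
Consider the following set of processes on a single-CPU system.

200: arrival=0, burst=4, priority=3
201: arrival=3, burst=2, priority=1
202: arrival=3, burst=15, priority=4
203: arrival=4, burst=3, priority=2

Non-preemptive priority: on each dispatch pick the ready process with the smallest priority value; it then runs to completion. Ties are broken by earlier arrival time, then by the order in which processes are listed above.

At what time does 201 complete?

Timeline: | 200 0-4 | 201 4-6 | 203 6-9 | 202 9-24 |
Completion: 200=4  201=6  202=24  203=9
Turnaround (C−A): 200=4  201=3  202=21  203=5

6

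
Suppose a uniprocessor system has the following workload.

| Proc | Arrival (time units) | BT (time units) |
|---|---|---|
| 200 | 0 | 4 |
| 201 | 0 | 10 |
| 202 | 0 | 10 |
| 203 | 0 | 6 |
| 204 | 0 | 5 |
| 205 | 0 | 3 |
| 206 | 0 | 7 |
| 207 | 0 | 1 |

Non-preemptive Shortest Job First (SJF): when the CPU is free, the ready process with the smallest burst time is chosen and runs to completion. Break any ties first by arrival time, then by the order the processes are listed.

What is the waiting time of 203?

Schedule: | 207 0-1 | 205 1-4 | 200 4-8 | 204 8-13 | 203 13-19 | 206 19-26 | 201 26-36 | 202 36-46 |
Completion: 200=8  201=36  202=46  203=19  204=13  205=4  206=26  207=1
Turnaround (C−A): 200=8  201=36  202=46  203=19  204=13  205=4  206=26  207=1
Waiting(203) = turnaround − burst = 19 − 6 = 13

13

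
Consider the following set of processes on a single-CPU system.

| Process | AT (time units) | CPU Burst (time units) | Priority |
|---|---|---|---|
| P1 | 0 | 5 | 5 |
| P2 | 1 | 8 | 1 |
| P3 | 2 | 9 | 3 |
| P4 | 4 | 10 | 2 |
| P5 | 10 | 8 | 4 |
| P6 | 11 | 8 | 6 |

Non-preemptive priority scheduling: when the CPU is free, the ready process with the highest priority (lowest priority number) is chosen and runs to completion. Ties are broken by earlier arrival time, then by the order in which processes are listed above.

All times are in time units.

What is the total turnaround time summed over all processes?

133

Schedule: | P1 0-5 | P2 5-13 | P4 13-23 | P3 23-32 | P5 32-40 | P6 40-48 |
Completion: P1=5  P2=13  P3=32  P4=23  P5=40  P6=48
Turnaround (C−A): P1=5  P2=12  P3=30  P4=19  P5=30  P6=37
Turnaround = completion − arrival: P1=5, P2=12, P3=30, P4=19, P5=30, P6=37
Total turnaround = 5 + 12 + 30 + 19 + 30 + 37 = 133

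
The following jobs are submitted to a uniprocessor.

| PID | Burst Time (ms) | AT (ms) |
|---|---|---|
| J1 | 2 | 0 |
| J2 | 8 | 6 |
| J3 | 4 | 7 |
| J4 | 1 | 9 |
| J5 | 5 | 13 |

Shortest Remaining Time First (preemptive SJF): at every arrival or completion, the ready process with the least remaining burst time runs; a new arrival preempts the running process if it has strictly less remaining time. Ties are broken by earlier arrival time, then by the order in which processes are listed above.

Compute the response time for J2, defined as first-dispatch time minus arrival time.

0

Gantt: | J1 0-2 | idle 2-6 | J2 6-7 | J3 7-9 | J4 9-10 | J3 10-12 | J2 12-13 | J5 13-18 | J2 18-24 |
Completion: J1=2  J2=24  J3=12  J4=10  J5=18
Turnaround (C−A): J1=2  J2=18  J3=5  J4=1  J5=5
Response(J2) = first start − arrival = 6 − 6 = 0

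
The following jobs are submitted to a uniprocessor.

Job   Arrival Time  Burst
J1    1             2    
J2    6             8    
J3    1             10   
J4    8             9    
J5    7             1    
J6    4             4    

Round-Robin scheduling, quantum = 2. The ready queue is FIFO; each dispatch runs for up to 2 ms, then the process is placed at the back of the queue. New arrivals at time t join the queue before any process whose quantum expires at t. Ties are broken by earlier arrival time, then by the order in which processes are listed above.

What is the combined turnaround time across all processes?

99

Gantt: | idle 0-1 | J1 1-3 | J3 3-5 | J6 5-7 | J3 7-9 | J2 9-11 | J5 11-12 | J6 12-14 | J4 14-16 | J3 16-18 | J2 18-20 | J4 20-22 | J3 22-24 | J2 24-26 | J4 26-28 | J3 28-30 | J2 30-32 | J4 32-35 |
Completion: J1=3  J2=32  J3=30  J4=35  J5=12  J6=14
Turnaround (C−A): J1=2  J2=26  J3=29  J4=27  J5=5  J6=10
Turnaround = completion − arrival: J1=2, J2=26, J3=29, J4=27, J5=5, J6=10
Total turnaround = 2 + 26 + 29 + 27 + 5 + 10 = 99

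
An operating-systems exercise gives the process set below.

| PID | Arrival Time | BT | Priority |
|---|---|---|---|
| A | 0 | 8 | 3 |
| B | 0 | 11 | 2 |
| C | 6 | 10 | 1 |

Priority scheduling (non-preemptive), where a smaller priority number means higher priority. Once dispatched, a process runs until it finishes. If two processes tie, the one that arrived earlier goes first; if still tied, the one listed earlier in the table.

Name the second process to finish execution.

C

Timeline: | B 0-11 | C 11-21 | A 21-29 |
Completion: A=29  B=11  C=21
Finish order: B → C → A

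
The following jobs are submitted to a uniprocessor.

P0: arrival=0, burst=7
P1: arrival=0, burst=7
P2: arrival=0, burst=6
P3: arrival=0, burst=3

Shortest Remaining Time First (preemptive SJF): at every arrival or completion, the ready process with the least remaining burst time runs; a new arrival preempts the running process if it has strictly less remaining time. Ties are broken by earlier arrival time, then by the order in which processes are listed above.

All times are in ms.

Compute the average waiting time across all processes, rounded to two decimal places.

Timeline: | P3 0-3 | P2 3-9 | P0 9-16 | P1 16-23 |
Completion: P0=16  P1=23  P2=9  P3=3
Turnaround (C−A): P0=16  P1=23  P2=9  P3=3
Waiting times: P0=9, P1=16, P2=3, P3=0
Average waiting = (9+16+3+0) / 4 = 28/4 = 7.00

7.00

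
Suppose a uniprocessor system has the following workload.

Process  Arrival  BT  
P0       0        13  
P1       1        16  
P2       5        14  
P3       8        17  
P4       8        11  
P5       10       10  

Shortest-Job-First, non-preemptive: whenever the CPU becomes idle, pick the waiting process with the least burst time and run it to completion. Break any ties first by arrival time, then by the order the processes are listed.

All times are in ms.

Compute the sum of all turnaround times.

Schedule: | P0 0-13 | P5 13-23 | P4 23-34 | P2 34-48 | P1 48-64 | P3 64-81 |
Completion: P0=13  P1=64  P2=48  P3=81  P4=34  P5=23
Turnaround = completion − arrival: P0=13, P1=63, P2=43, P3=73, P4=26, P5=13
Total turnaround = 13 + 63 + 43 + 73 + 26 + 13 = 231

231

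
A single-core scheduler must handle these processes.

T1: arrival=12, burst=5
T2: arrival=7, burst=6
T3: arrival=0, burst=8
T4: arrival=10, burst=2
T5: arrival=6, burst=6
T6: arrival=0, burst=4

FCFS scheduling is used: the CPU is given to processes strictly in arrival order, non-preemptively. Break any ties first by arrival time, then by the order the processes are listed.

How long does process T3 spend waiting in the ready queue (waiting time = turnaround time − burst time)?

Timeline: | T3 0-8 | T6 8-12 | T5 12-18 | T2 18-24 | T4 24-26 | T1 26-31 |
Completion: T1=31  T2=24  T3=8  T4=26  T5=18  T6=12
Waiting(T3) = turnaround − burst = 8 − 8 = 0

0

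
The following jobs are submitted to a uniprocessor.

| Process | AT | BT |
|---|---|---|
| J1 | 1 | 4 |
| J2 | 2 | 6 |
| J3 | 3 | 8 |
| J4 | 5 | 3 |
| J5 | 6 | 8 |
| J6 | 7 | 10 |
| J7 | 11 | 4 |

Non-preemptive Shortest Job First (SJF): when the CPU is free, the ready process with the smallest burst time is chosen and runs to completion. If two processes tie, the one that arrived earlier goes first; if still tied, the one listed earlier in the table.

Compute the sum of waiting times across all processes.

Timeline: | idle 0-1 | J1 1-5 | J4 5-8 | J2 8-14 | J7 14-18 | J3 18-26 | J5 26-34 | J6 34-44 |
Completion: J1=5  J2=14  J3=26  J4=8  J5=34  J6=44  J7=18
Turnaround (C−A): J1=4  J2=12  J3=23  J4=3  J5=28  J6=37  J7=7
Waiting = turnaround − burst: J1=0, J2=6, J3=15, J4=0, J5=20, J6=27, J7=3
Total waiting = 0 + 6 + 15 + 0 + 20 + 27 + 3 = 71

71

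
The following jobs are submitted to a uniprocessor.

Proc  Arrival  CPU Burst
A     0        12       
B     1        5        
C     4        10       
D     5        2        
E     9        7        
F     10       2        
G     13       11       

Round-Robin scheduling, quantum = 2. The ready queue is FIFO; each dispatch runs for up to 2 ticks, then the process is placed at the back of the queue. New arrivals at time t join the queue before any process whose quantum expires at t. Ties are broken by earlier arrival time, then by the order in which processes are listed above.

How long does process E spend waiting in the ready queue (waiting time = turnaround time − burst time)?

28

Timeline: | A 0-2 | B 2-4 | A 4-6 | C 6-8 | B 8-10 | D 10-12 | A 12-14 | C 14-16 | E 16-18 | F 18-20 | B 20-21 | G 21-23 | A 23-25 | C 25-27 | E 27-29 | G 29-31 | A 31-33 | C 33-35 | E 35-37 | G 37-39 | A 39-41 | C 41-43 | E 43-44 | G 44-49 |
Completion: A=41  B=21  C=43  D=12  E=44  F=20  G=49
Waiting(E) = turnaround − burst = 35 − 7 = 28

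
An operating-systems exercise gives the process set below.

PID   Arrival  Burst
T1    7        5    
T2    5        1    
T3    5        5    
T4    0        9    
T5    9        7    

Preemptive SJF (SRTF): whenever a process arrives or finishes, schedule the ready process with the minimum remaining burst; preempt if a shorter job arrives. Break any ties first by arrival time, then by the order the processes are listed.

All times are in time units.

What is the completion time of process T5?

Gantt: | T4 0-5 | T2 5-6 | T4 6-10 | T3 10-15 | T1 15-20 | T5 20-27 |
Completion: T1=20  T2=6  T3=15  T4=10  T5=27
Turnaround (C−A): T1=13  T2=1  T3=10  T4=10  T5=18

27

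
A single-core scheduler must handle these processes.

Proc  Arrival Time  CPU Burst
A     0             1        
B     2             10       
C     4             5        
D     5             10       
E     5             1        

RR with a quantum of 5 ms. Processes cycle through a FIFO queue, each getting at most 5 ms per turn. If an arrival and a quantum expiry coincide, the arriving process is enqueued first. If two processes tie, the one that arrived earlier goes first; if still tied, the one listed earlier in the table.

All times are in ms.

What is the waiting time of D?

13

Schedule: | A 0-1 | idle 1-2 | B 2-7 | C 7-12 | D 12-17 | E 17-18 | B 18-23 | D 23-28 |
Completion: A=1  B=23  C=12  D=28  E=18
Turnaround (C−A): A=1  B=21  C=8  D=23  E=13
Waiting(D) = turnaround − burst = 23 − 10 = 13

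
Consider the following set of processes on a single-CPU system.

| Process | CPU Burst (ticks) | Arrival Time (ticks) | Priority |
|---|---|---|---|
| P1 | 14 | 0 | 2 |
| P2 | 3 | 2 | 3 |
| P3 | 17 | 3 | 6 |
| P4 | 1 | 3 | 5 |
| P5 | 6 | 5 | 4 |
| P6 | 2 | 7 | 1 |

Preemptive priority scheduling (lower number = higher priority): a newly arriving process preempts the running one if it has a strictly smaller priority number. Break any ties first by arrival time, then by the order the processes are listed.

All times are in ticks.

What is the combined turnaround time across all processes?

118

Schedule: | P1 0-7 | P6 7-9 | P1 9-16 | P2 16-19 | P5 19-25 | P4 25-26 | P3 26-43 |
Completion: P1=16  P2=19  P3=43  P4=26  P5=25  P6=9
Turnaround (C−A): P1=16  P2=17  P3=40  P4=23  P5=20  P6=2
Turnaround = completion − arrival: P1=16, P2=17, P3=40, P4=23, P5=20, P6=2
Total turnaround = 16 + 17 + 40 + 23 + 20 + 2 = 118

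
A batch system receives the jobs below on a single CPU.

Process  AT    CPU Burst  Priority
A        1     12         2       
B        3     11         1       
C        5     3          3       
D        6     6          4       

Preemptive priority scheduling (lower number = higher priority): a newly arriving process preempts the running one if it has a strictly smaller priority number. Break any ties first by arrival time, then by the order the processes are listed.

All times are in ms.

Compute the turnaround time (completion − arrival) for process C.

22

Timeline: | idle 0-1 | A 1-3 | B 3-14 | A 14-24 | C 24-27 | D 27-33 |
Completion: A=24  B=14  C=27  D=33
Turnaround(C) = completion − arrival = 27 − 5 = 22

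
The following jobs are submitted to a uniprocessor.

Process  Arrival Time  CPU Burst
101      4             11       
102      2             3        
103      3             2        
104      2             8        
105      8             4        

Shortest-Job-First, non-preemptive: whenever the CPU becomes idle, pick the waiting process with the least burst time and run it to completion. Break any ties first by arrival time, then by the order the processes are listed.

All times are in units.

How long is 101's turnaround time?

26

Schedule: | idle 0-2 | 102 2-5 | 103 5-7 | 104 7-15 | 105 15-19 | 101 19-30 |
Completion: 101=30  102=5  103=7  104=15  105=19
Turnaround (C−A): 101=26  102=3  103=4  104=13  105=11
Turnaround(101) = completion − arrival = 30 − 4 = 26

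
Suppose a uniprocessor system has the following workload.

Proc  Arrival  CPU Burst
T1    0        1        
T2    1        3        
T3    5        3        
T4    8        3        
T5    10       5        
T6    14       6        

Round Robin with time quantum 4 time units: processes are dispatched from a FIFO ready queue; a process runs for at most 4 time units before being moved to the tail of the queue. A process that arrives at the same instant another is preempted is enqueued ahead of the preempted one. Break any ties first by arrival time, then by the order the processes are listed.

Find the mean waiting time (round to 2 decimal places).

1.17

Gantt: | T1 0-1 | T2 1-4 | idle 4-5 | T3 5-8 | T4 8-11 | T5 11-15 | T6 15-19 | T5 19-20 | T6 20-22 |
Completion: T1=1  T2=4  T3=8  T4=11  T5=20  T6=22
Turnaround (C−A): T1=1  T2=3  T3=3  T4=3  T5=10  T6=8
Waiting times: T1=0, T2=0, T3=0, T4=0, T5=5, T6=2
Average waiting = (0+0+0+0+5+2) / 6 = 7/6 = 1.17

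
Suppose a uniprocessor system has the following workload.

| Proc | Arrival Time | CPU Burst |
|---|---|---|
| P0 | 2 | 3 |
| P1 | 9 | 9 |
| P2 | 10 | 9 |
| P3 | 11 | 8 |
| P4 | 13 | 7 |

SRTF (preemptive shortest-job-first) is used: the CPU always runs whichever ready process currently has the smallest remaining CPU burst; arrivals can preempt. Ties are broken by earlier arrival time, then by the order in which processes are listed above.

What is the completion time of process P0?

5

Gantt: | idle 0-2 | P0 2-5 | idle 5-9 | P1 9-18 | P4 18-25 | P3 25-33 | P2 33-42 |
Completion: P0=5  P1=18  P2=42  P3=33  P4=25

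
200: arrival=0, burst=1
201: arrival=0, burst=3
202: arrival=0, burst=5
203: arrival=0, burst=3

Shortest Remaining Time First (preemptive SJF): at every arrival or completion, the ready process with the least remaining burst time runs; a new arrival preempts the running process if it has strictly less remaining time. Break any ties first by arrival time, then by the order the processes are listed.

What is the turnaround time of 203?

Timeline: | 200 0-1 | 201 1-4 | 203 4-7 | 202 7-12 |
Completion: 200=1  201=4  202=12  203=7
Turnaround(203) = completion − arrival = 7 − 0 = 7

7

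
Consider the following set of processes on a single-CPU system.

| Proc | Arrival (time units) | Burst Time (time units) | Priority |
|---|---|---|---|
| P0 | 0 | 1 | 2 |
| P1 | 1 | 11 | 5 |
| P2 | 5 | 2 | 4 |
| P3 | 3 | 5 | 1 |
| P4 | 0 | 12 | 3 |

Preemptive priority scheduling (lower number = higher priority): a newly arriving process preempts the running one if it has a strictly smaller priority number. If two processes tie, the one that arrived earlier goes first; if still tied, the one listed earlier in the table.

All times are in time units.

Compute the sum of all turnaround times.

Gantt: | P0 0-1 | P4 1-3 | P3 3-8 | P4 8-18 | P2 18-20 | P1 20-31 |
Completion: P0=1  P1=31  P2=20  P3=8  P4=18
Turnaround (C−A): P0=1  P1=30  P2=15  P3=5  P4=18
Turnaround = completion − arrival: P0=1, P1=30, P2=15, P3=5, P4=18
Total turnaround = 1 + 30 + 15 + 5 + 18 = 69

69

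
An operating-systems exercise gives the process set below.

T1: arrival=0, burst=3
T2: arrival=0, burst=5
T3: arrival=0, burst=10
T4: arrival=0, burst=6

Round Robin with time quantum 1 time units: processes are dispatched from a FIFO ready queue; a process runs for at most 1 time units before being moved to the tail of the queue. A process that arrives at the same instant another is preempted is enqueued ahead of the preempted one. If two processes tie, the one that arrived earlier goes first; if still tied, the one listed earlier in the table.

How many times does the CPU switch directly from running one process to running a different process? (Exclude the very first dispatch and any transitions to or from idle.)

Timeline: | T1 0-1 | T2 1-2 | T3 2-3 | T4 3-4 | T1 4-5 | T2 5-6 | T3 6-7 | T4 7-8 | T1 8-9 | T2 9-10 | T3 10-11 | T4 11-12 | T2 12-13 | T3 13-14 | T4 14-15 | T2 15-16 | T3 16-17 | T4 17-18 | T3 18-19 | T4 19-20 | T3 20-24 |
Completion: T1=9  T2=16  T3=24  T4=20
Turnaround (C−A): T1=9  T2=16  T3=24  T4=20

20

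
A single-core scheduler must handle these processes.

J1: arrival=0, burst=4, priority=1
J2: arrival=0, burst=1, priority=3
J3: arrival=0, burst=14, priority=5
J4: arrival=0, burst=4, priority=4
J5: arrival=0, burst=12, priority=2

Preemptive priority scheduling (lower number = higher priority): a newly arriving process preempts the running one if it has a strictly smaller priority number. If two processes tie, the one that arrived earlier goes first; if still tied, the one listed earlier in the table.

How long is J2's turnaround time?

Timeline: | J1 0-4 | J5 4-16 | J2 16-17 | J4 17-21 | J3 21-35 |
Completion: J1=4  J2=17  J3=35  J4=21  J5=16
Turnaround (C−A): J1=4  J2=17  J3=35  J4=21  J5=16
Turnaround(J2) = completion − arrival = 17 − 0 = 17

17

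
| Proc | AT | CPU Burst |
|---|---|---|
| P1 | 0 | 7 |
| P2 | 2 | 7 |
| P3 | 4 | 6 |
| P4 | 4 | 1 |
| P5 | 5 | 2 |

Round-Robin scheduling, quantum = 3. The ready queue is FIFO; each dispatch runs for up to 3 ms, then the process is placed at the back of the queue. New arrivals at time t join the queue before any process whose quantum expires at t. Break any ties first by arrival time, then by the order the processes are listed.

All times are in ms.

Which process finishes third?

P1

Gantt: | P1 0-3 | P2 3-6 | P1 6-9 | P3 9-12 | P4 12-13 | P5 13-15 | P2 15-18 | P1 18-19 | P3 19-22 | P2 22-23 |
Completion: P1=19  P2=23  P3=22  P4=13  P5=15
Turnaround (C−A): P1=19  P2=21  P3=18  P4=9  P5=10
Finish order: P4 → P5 → P1 → P3 → P2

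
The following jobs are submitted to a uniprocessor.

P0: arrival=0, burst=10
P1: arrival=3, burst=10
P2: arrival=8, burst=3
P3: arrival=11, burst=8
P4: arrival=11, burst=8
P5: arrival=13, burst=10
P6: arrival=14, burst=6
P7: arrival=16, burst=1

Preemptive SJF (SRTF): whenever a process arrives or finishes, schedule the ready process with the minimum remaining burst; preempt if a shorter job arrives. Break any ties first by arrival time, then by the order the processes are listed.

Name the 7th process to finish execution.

P1

Schedule: | P0 0-10 | P2 10-13 | P3 13-14 | P6 14-16 | P7 16-17 | P6 17-21 | P3 21-28 | P4 28-36 | P1 36-46 | P5 46-56 |
Completion: P0=10  P1=46  P2=13  P3=28  P4=36  P5=56  P6=21  P7=17
Turnaround (C−A): P0=10  P1=43  P2=5  P3=17  P4=25  P5=43  P6=7  P7=1
Finish order: P0 → P2 → P7 → P6 → P3 → P4 → P1 → P5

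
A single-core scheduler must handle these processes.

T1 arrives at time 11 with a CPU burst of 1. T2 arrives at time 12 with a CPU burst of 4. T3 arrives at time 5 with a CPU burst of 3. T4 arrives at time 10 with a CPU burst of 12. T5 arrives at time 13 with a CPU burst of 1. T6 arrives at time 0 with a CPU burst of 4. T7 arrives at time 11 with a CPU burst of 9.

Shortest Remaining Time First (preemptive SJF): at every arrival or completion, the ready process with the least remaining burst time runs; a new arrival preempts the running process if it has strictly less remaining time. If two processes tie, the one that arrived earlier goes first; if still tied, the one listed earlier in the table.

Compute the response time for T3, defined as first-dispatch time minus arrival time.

0

Timeline: | T6 0-4 | idle 4-5 | T3 5-8 | idle 8-10 | T4 10-11 | T1 11-12 | T2 12-13 | T5 13-14 | T2 14-17 | T7 17-26 | T4 26-37 |
Completion: T1=12  T2=17  T3=8  T4=37  T5=14  T6=4  T7=26
Response(T3) = first start − arrival = 5 − 5 = 0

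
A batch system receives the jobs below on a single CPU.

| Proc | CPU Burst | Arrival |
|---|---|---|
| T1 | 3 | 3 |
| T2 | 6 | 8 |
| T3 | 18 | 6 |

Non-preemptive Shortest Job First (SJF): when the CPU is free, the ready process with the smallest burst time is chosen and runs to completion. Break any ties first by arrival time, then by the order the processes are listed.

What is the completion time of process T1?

Schedule: | idle 0-3 | T1 3-6 | T3 6-24 | T2 24-30 |
Completion: T1=6  T2=30  T3=24

6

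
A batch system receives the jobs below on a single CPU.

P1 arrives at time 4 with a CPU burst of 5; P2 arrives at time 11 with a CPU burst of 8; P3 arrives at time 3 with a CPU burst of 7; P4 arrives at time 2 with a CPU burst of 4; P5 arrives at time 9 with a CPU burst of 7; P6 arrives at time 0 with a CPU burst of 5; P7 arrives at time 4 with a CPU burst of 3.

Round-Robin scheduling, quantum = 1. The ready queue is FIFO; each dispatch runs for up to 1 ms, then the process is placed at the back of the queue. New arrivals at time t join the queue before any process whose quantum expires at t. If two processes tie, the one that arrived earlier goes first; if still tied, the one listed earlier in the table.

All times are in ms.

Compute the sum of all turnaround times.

157

Gantt: | P6 0-2 | P4 2-3 | P6 3-4 | P3 4-5 | P4 5-6 | P1 6-7 | P7 7-8 | P6 8-9 | P3 9-10 | P4 10-11 | P1 11-12 | P7 12-13 | P5 13-14 | P6 14-15 | P3 15-16 | P2 16-17 | P4 17-18 | P1 18-19 | P7 19-20 | P5 20-21 | P3 21-22 | P2 22-23 | P1 23-24 | P5 24-25 | P3 25-26 | P2 26-27 | P1 27-28 | P5 28-29 | P3 29-30 | P2 30-31 | P5 31-32 | P3 32-33 | P2 33-34 | P5 34-35 | P2 35-36 | P5 36-37 | P2 37-39 |
Completion: P1=28  P2=39  P3=33  P4=18  P5=37  P6=15  P7=20
Turnaround (C−A): P1=24  P2=28  P3=30  P4=16  P5=28  P6=15  P7=16
Turnaround = completion − arrival: P1=24, P2=28, P3=30, P4=16, P5=28, P6=15, P7=16
Total turnaround = 24 + 28 + 30 + 16 + 28 + 15 + 16 = 157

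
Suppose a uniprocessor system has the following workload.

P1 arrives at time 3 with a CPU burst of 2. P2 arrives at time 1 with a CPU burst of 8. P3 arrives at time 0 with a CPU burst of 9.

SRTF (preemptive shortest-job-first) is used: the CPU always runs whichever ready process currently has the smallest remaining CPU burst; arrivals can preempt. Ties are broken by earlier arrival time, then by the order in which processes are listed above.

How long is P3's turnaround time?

11

Schedule: | P3 0-3 | P1 3-5 | P3 5-11 | P2 11-19 |
Completion: P1=5  P2=19  P3=11
Turnaround (C−A): P1=2  P2=18  P3=11
Turnaround(P3) = completion − arrival = 11 − 0 = 11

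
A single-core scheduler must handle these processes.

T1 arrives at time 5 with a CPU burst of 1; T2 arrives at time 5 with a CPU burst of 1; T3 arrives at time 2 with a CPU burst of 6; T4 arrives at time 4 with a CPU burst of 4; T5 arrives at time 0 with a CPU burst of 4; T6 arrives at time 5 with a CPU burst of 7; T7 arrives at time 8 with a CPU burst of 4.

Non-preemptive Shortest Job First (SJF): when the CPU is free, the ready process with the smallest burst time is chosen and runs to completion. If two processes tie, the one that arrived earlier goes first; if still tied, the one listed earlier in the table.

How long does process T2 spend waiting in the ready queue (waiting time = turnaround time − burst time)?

Gantt: | T5 0-4 | T4 4-8 | T1 8-9 | T2 9-10 | T7 10-14 | T3 14-20 | T6 20-27 |
Completion: T1=9  T2=10  T3=20  T4=8  T5=4  T6=27  T7=14
Turnaround (C−A): T1=4  T2=5  T3=18  T4=4  T5=4  T6=22  T7=6
Waiting(T2) = turnaround − burst = 5 − 1 = 4

4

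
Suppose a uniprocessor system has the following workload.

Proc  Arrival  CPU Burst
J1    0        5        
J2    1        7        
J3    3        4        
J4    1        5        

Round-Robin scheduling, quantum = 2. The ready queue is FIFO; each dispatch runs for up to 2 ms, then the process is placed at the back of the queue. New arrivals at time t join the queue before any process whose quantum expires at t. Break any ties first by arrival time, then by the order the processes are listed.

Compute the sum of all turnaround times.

68

Gantt: | J1 0-2 | J2 2-4 | J4 4-6 | J1 6-8 | J3 8-10 | J2 10-12 | J4 12-14 | J1 14-15 | J3 15-17 | J2 17-19 | J4 19-20 | J2 20-21 |
Completion: J1=15  J2=21  J3=17  J4=20
Turnaround (C−A): J1=15  J2=20  J3=14  J4=19
Turnaround = completion − arrival: J1=15, J2=20, J3=14, J4=19
Total turnaround = 15 + 20 + 14 + 19 = 68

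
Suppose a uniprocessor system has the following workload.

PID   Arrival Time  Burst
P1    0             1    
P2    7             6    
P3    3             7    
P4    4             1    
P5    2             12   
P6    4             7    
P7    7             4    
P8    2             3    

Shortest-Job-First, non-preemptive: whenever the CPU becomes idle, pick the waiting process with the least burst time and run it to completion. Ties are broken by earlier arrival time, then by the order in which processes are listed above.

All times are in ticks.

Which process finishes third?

Schedule: | P1 0-1 | idle 1-2 | P8 2-5 | P4 5-6 | P3 6-13 | P7 13-17 | P2 17-23 | P6 23-30 | P5 30-42 |
Completion: P1=1  P2=23  P3=13  P4=6  P5=42  P6=30  P7=17  P8=5
Finish order: P1 → P8 → P4 → P3 → P7 → P2 → P6 → P5

P4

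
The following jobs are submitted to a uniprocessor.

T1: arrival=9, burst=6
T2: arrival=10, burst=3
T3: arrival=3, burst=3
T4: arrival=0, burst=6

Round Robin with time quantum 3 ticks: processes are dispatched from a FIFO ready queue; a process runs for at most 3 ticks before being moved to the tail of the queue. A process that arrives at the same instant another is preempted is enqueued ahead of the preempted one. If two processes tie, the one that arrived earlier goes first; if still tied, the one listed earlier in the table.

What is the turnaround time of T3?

3

Timeline: | T4 0-3 | T3 3-6 | T4 6-9 | T1 9-12 | T2 12-15 | T1 15-18 |
Completion: T1=18  T2=15  T3=6  T4=9
Turnaround (C−A): T1=9  T2=5  T3=3  T4=9
Turnaround(T3) = completion − arrival = 6 − 3 = 3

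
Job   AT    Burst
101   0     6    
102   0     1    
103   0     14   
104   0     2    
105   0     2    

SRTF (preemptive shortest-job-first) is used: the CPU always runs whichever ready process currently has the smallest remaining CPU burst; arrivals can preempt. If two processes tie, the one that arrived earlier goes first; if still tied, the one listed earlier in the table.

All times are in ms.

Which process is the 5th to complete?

103

Timeline: | 102 0-1 | 104 1-3 | 105 3-5 | 101 5-11 | 103 11-25 |
Completion: 101=11  102=1  103=25  104=3  105=5
Finish order: 102 → 104 → 105 → 101 → 103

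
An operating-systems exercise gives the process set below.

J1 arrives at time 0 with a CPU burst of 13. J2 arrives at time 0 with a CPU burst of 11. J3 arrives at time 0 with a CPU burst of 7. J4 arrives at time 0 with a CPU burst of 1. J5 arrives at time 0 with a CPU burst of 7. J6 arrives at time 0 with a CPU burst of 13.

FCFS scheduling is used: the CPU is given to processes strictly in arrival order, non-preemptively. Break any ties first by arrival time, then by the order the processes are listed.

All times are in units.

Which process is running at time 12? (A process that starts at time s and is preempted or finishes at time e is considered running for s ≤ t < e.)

Schedule: | J1 0-13 | J2 13-24 | J3 24-31 | J4 31-32 | J5 32-39 | J6 39-52 |
Completion: J1=13  J2=24  J3=31  J4=32  J5=39  J6=52

J1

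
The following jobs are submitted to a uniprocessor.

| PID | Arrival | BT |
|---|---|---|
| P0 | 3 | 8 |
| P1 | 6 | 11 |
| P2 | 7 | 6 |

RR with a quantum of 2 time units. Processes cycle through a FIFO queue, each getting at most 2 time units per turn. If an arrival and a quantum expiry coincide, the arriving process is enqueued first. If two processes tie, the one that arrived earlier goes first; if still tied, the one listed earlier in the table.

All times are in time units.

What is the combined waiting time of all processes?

29

Schedule: | idle 0-3 | P0 3-7 | P1 7-9 | P2 9-11 | P0 11-13 | P1 13-15 | P2 15-17 | P0 17-19 | P1 19-21 | P2 21-23 | P1 23-28 |
Completion: P0=19  P1=28  P2=23
Turnaround (C−A): P0=16  P1=22  P2=16
Waiting = turnaround − burst: P0=8, P1=11, P2=10
Total waiting = 8 + 11 + 10 = 29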